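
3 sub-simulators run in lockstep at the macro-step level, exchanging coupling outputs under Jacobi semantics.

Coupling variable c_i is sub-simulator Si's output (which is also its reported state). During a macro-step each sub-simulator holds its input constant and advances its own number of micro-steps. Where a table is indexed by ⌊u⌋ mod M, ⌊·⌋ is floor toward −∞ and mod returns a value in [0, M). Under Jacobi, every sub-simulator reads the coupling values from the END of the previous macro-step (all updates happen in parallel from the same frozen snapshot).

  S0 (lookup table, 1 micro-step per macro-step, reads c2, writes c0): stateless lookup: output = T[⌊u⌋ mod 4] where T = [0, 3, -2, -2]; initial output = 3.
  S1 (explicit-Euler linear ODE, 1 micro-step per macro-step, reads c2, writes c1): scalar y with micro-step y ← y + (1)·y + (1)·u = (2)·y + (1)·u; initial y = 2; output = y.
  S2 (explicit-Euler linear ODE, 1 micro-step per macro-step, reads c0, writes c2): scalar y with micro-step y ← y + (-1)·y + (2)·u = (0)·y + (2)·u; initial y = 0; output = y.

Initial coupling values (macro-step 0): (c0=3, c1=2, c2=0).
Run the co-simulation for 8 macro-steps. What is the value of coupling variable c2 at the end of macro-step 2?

macro 1: S0 reads c2=0 → after 1×micro: 0; S1 reads c2=0 → after 1×micro: 4; S2 reads c0=3 → after 1×micro: 6 ⇒ (c0=0, c1=4, c2=6)
macro 2: S0 reads c2=6 → after 1×micro: -2; S1 reads c2=6 → after 1×micro: 14; S2 reads c0=0 → after 1×micro: 0 ⇒ (c0=-2, c1=14, c2=0)
macro 3: S0 reads c2=0 → after 1×micro: 0; S1 reads c2=0 → after 1×micro: 28; S2 reads c0=-2 → after 1×micro: -4 ⇒ (c0=0, c1=28, c2=-4)
macro 4: S0 reads c2=-4 → after 1×micro: 0; S1 reads c2=-4 → after 1×micro: 52; S2 reads c0=0 → after 1×micro: 0 ⇒ (c0=0, c1=52, c2=0)
macro 5: S0 reads c2=0 → after 1×micro: 0; S1 reads c2=0 → after 1×micro: 104; S2 reads c0=0 → after 1×micro: 0 ⇒ (c0=0, c1=104, c2=0)
macro 6: S0 reads c2=0 → after 1×micro: 0; S1 reads c2=0 → after 1×micro: 208; S2 reads c0=0 → after 1×micro: 0 ⇒ (c0=0, c1=208, c2=0)
macro 7: S0 reads c2=0 → after 1×micro: 0; S1 reads c2=0 → after 1×micro: 416; S2 reads c0=0 → after 1×micro: 0 ⇒ (c0=0, c1=416, c2=0)
macro 8: S0 reads c2=0 → after 1×micro: 0; S1 reads c2=0 → after 1×micro: 832; S2 reads c0=0 → after 1×micro: 0 ⇒ (c0=0, c1=832, c2=0)

c2 at macro-step 2 = 0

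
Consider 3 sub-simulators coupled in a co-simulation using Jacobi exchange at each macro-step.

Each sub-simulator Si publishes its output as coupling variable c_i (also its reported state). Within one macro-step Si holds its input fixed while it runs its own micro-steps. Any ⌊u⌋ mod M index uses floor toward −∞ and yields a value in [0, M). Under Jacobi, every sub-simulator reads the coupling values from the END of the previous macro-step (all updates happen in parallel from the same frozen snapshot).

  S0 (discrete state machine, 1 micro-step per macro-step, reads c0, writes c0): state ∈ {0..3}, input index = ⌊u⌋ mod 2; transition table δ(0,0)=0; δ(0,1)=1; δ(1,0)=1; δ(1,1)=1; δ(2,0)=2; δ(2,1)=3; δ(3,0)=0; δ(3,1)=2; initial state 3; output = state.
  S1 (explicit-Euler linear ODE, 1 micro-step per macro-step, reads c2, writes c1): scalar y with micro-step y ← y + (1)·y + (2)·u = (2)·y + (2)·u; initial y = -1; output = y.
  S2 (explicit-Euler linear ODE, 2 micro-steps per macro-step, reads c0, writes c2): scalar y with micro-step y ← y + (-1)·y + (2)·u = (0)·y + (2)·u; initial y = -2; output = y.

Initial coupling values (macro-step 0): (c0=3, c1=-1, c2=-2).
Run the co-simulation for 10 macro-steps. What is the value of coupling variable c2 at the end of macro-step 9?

c2 at macro-step 9 = 4

macro 1: S0 reads c0=3 → after 1×micro: 2; S1 reads c2=-2 → after 1×micro: -6; S2 reads c0=3 → after 2×micro: 6 ⇒ (c0=2, c1=-6, c2=6)
macro 2: S0 reads c0=2 → after 1×micro: 2; S1 reads c2=6 → after 1×micro: 0; S2 reads c0=2 → after 2×micro: 4 ⇒ (c0=2, c1=0, c2=4)
macro 3: S0 reads c0=2 → after 1×micro: 2; S1 reads c2=4 → after 1×micro: 8; S2 reads c0=2 → after 2×micro: 4 ⇒ (c0=2, c1=8, c2=4)
macro 4: S0 reads c0=2 → after 1×micro: 2; S1 reads c2=4 → after 1×micro: 24; S2 reads c0=2 → after 2×micro: 4 ⇒ (c0=2, c1=24, c2=4)
macro 5: S0 reads c0=2 → after 1×micro: 2; S1 reads c2=4 → after 1×micro: 56; S2 reads c0=2 → after 2×micro: 4 ⇒ (c0=2, c1=56, c2=4)
macro 6: S0 reads c0=2 → after 1×micro: 2; S1 reads c2=4 → after 1×micro: 120; S2 reads c0=2 → after 2×micro: 4 ⇒ (c0=2, c1=120, c2=4)
macro 7: S0 reads c0=2 → after 1×micro: 2; S1 reads c2=4 → after 1×micro: 248; S2 reads c0=2 → after 2×micro: 4 ⇒ (c0=2, c1=248, c2=4)
macro 8: S0 reads c0=2 → after 1×micro: 2; S1 reads c2=4 → after 1×micro: 504; S2 reads c0=2 → after 2×micro: 4 ⇒ (c0=2, c1=504, c2=4)
macro 9: S0 reads c0=2 → after 1×micro: 2; S1 reads c2=4 → after 1×micro: 1016; S2 reads c0=2 → after 2×micro: 4 ⇒ (c0=2, c1=1016, c2=4)
macro 10: S0 reads c0=2 → after 1×micro: 2; S1 reads c2=4 → after 1×micro: 2040; S2 reads c0=2 → after 2×micro: 4 ⇒ (c0=2, c1=2040, c2=4)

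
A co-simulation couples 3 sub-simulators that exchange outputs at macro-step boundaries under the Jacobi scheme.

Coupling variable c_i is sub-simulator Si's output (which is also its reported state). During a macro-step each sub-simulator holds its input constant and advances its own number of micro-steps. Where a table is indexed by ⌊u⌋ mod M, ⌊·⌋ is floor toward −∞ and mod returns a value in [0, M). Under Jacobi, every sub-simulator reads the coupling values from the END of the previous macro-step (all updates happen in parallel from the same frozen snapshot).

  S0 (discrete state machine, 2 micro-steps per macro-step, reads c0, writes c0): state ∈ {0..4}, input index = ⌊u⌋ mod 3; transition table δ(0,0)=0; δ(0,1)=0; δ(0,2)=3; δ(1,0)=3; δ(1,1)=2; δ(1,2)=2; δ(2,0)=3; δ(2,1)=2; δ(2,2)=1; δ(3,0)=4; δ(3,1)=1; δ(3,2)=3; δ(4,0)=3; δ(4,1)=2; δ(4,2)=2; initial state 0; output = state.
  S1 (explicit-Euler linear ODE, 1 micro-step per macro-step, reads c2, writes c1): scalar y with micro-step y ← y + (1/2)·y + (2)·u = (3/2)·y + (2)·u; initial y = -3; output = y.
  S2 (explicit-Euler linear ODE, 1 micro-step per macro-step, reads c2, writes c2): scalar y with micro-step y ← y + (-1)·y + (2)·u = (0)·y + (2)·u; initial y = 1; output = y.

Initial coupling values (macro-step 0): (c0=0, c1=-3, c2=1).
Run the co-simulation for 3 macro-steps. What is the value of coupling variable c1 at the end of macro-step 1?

macro 1: S0 reads c0=0 → after 2×micro: 0; S1 reads c2=1 → after 1×micro: -5/2; S2 reads c2=1 → after 1×micro: 2 ⇒ (c0=0, c1=-5/2, c2=2)
macro 2: S0 reads c0=0 → after 2×micro: 0; S1 reads c2=2 → after 1×micro: 1/4; S2 reads c2=2 → after 1×micro: 4 ⇒ (c0=0, c1=1/4, c2=4)
macro 3: S0 reads c0=0 → after 2×micro: 0; S1 reads c2=4 → after 1×micro: 67/8; S2 reads c2=4 → after 1×micro: 8 ⇒ (c0=0, c1=67/8, c2=8)

c1 at macro-step 1 = -5/2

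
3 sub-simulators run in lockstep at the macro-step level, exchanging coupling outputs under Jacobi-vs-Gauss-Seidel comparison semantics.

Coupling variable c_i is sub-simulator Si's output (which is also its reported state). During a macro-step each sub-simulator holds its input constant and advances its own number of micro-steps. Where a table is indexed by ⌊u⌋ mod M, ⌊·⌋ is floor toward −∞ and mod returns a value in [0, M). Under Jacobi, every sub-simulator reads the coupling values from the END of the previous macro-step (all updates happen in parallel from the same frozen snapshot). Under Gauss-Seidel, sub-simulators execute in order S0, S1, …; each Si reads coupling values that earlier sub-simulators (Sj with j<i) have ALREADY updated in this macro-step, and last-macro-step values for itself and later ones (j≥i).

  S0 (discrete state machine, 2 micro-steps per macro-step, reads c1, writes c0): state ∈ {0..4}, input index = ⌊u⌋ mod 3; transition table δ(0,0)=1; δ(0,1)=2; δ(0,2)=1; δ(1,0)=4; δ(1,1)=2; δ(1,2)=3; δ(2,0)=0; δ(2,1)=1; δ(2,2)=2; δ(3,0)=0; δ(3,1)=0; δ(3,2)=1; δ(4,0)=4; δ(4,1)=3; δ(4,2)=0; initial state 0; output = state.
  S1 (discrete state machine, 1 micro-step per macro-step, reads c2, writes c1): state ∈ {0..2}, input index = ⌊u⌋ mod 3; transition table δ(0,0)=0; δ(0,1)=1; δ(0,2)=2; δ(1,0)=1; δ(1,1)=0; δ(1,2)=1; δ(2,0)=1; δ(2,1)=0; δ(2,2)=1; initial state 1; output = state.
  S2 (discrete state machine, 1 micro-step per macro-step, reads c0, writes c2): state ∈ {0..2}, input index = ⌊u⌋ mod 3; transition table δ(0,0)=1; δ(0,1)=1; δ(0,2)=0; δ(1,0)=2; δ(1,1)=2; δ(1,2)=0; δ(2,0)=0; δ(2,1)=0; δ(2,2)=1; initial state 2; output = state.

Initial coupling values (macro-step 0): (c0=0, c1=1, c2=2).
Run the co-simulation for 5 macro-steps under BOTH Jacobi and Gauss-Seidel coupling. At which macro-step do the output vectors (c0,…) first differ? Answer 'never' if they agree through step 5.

first divergence at macro-step: never

[Jacobi] macro 1: S0 reads c1=1 → after 2×micro: 1; S1 reads c2=2 → after 1×micro: 1; S2 reads c0=0 → after 1×micro: 0 ⇒ (c0=1, c1=1, c2=0)
[Jacobi] macro 2: S0 reads c1=1 → after 2×micro: 1; S1 reads c2=0 → after 1×micro: 1; S2 reads c0=1 → after 1×micro: 1 ⇒ (c0=1, c1=1, c2=1)
[Jacobi] macro 3: S0 reads c1=1 → after 2×micro: 1; S1 reads c2=1 → after 1×micro: 0; S2 reads c0=1 → after 1×micro: 2 ⇒ (c0=1, c1=0, c2=2)
[Jacobi] macro 4: S0 reads c1=0 → after 2×micro: 4; S1 reads c2=2 → after 1×micro: 2; S2 reads c0=1 → after 1×micro: 0 ⇒ (c0=4, c1=2, c2=0)
[Jacobi] macro 5: S0 reads c1=2 → after 2×micro: 1; S1 reads c2=0 → after 1×micro: 1; S2 reads c0=4 → after 1×micro: 1 ⇒ (c0=1, c1=1, c2=1)
[Gauss-Seidel] macro 1: S0 reads c1=1 → after 2×micro: 1; S1 reads c2=2 → after 1×micro: 1; S2 reads c0=1 → after 1×micro: 0 ⇒ (c0=1, c1=1, c2=0)
[Gauss-Seidel] macro 2: S0 reads c1=1 → after 2×micro: 1; S1 reads c2=0 → after 1×micro: 1; S2 reads c0=1 → after 1×micro: 1 ⇒ (c0=1, c1=1, c2=1)
[Gauss-Seidel] macro 3: S0 reads c1=1 → after 2×micro: 1; S1 reads c2=1 → after 1×micro: 0; S2 reads c0=1 → after 1×micro: 2 ⇒ (c0=1, c1=0, c2=2)
[Gauss-Seidel] macro 4: S0 reads c1=0 → after 2×micro: 4; S1 reads c2=2 → after 1×micro: 2; S2 reads c0=4 → after 1×micro: 0 ⇒ (c0=4, c1=2, c2=0)
[Gauss-Seidel] macro 5: S0 reads c1=2 → after 2×micro: 1; S1 reads c2=0 → after 1×micro: 1; S2 reads c0=1 → after 1×micro: 1 ⇒ (c0=1, c1=1, c2=1)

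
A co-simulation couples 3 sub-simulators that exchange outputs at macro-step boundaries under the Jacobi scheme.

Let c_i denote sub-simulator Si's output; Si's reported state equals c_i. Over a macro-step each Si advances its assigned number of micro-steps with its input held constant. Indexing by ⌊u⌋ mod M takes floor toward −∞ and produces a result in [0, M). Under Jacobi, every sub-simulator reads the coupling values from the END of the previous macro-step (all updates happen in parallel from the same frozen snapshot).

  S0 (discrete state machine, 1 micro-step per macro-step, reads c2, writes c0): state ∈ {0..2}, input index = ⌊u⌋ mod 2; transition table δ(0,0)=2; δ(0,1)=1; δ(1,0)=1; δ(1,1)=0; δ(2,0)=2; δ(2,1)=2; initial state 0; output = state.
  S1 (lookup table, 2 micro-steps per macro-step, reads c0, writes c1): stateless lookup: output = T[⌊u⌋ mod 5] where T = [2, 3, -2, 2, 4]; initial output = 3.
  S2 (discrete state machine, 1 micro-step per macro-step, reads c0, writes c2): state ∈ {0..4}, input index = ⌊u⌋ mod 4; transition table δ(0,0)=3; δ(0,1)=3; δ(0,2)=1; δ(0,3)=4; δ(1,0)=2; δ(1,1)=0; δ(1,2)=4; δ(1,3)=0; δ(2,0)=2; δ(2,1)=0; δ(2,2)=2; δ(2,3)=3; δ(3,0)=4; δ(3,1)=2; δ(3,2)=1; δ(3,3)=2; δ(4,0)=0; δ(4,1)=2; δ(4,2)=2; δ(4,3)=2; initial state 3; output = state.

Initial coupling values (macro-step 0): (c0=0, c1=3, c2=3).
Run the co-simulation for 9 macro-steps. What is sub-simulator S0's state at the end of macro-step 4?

S0 state at macro-step 4 = 1

macro 1: S0 reads c2=3 → after 1×micro: 1; S1 reads c0=0 → after 2×micro: 2; S2 reads c0=0 → after 1×micro: 4 ⇒ (c0=1, c1=2, c2=4)
macro 2: S0 reads c2=4 → after 1×micro: 1; S1 reads c0=1 → after 2×micro: 3; S2 reads c0=1 → after 1×micro: 2 ⇒ (c0=1, c1=3, c2=2)
macro 3: S0 reads c2=2 → after 1×micro: 1; S1 reads c0=1 → after 2×micro: 3; S2 reads c0=1 → after 1×micro: 0 ⇒ (c0=1, c1=3, c2=0)
macro 4: S0 reads c2=0 → after 1×micro: 1; S1 reads c0=1 → after 2×micro: 3; S2 reads c0=1 → after 1×micro: 3 ⇒ (c0=1, c1=3, c2=3)
macro 5: S0 reads c2=3 → after 1×micro: 0; S1 reads c0=1 → after 2×micro: 3; S2 reads c0=1 → after 1×micro: 2 ⇒ (c0=0, c1=3, c2=2)
macro 6: S0 reads c2=2 → after 1×micro: 2; S1 reads c0=0 → after 2×micro: 2; S2 reads c0=0 → after 1×micro: 2 ⇒ (c0=2, c1=2, c2=2)
macro 7: S0 reads c2=2 → after 1×micro: 2; S1 reads c0=2 → after 2×micro: -2; S2 reads c0=2 → after 1×micro: 2 ⇒ (c0=2, c1=-2, c2=2)
macro 8: S0 reads c2=2 → after 1×micro: 2; S1 reads c0=2 → after 2×micro: -2; S2 reads c0=2 → after 1×micro: 2 ⇒ (c0=2, c1=-2, c2=2)
macro 9: S0 reads c2=2 → after 1×micro: 2; S1 reads c0=2 → after 2×micro: -2; S2 reads c0=2 → after 1×micro: 2 ⇒ (c0=2, c1=-2, c2=2)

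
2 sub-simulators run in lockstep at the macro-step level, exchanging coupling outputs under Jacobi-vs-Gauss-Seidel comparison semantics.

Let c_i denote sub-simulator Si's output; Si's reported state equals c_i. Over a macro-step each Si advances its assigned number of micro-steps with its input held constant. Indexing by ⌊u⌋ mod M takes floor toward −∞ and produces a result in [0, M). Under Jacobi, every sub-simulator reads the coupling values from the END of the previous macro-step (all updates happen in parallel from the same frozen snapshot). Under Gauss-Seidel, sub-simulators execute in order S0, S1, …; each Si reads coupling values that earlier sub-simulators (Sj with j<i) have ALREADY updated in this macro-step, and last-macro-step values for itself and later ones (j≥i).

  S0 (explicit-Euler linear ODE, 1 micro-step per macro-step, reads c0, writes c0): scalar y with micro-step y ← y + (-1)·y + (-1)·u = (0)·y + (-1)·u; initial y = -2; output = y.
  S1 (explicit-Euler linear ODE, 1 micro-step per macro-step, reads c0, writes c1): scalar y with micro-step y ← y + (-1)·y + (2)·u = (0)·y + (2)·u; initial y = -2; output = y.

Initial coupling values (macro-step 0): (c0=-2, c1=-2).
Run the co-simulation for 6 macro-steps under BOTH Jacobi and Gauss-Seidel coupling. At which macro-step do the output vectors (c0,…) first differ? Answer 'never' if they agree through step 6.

[Jacobi] macro 1: S0 reads c0=-2 → after 1×micro: 2; S1 reads c0=-2 → after 1×micro: -4 ⇒ (c0=2, c1=-4)
[Jacobi] macro 2: S0 reads c0=2 → after 1×micro: -2; S1 reads c0=2 → after 1×micro: 4 ⇒ (c0=-2, c1=4)
[Jacobi] macro 3: S0 reads c0=-2 → after 1×micro: 2; S1 reads c0=-2 → after 1×micro: -4 ⇒ (c0=2, c1=-4)
[Jacobi] macro 4: S0 reads c0=2 → after 1×micro: -2; S1 reads c0=2 → after 1×micro: 4 ⇒ (c0=-2, c1=4)
[Jacobi] macro 5: S0 reads c0=-2 → after 1×micro: 2; S1 reads c0=-2 → after 1×micro: -4 ⇒ (c0=2, c1=-4)
[Jacobi] macro 6: S0 reads c0=2 → after 1×micro: -2; S1 reads c0=2 → after 1×micro: 4 ⇒ (c0=-2, c1=4)
[Gauss-Seidel] macro 1: S0 reads c0=-2 → after 1×micro: 2; S1 reads c0=2 → after 1×micro: 4 ⇒ (c0=2, c1=4)
[Gauss-Seidel] macro 2: S0 reads c0=2 → after 1×micro: -2; S1 reads c0=-2 → after 1×micro: -4 ⇒ (c0=-2, c1=-4)
[Gauss-Seidel] macro 3: S0 reads c0=-2 → after 1×micro: 2; S1 reads c0=2 → after 1×micro: 4 ⇒ (c0=2, c1=4)
[Gauss-Seidel] macro 4: S0 reads c0=2 → after 1×micro: -2; S1 reads c0=-2 → after 1×micro: -4 ⇒ (c0=-2, c1=-4)
[Gauss-Seidel] macro 5: S0 reads c0=-2 → after 1×micro: 2; S1 reads c0=2 → after 1×micro: 4 ⇒ (c0=2, c1=4)
[Gauss-Seidel] macro 6: S0 reads c0=2 → after 1×micro: -2; S1 reads c0=-2 → after 1×micro: -4 ⇒ (c0=-2, c1=-4)

first divergence at macro-step: 1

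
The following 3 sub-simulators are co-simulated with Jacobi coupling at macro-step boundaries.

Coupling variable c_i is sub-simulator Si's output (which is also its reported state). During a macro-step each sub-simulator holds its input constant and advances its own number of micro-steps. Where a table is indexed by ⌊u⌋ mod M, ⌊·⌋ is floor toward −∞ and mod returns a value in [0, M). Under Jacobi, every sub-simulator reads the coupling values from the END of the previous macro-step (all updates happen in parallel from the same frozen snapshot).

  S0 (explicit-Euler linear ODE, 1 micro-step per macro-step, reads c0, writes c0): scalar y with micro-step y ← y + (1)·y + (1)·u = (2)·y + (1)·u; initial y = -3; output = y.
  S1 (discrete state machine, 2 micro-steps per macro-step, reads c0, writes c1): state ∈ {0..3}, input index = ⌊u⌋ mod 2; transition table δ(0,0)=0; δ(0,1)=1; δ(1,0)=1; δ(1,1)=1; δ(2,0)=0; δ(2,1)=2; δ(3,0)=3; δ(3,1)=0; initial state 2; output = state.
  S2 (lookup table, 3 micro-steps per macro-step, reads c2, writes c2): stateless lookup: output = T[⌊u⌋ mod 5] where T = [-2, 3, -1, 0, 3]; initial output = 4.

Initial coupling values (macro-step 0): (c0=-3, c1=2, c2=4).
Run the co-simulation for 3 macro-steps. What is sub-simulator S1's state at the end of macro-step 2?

S1 state at macro-step 2 = 2

macro 1: S0 reads c0=-3 → after 1×micro: -9; S1 reads c0=-3 → after 2×micro: 2; S2 reads c2=4 → after 3×micro: 3 ⇒ (c0=-9, c1=2, c2=3)
macro 2: S0 reads c0=-9 → after 1×micro: -27; S1 reads c0=-9 → after 2×micro: 2; S2 reads c2=3 → after 3×micro: 0 ⇒ (c0=-27, c1=2, c2=0)
macro 3: S0 reads c0=-27 → after 1×micro: -81; S1 reads c0=-27 → after 2×micro: 2; S2 reads c2=0 → after 3×micro: -2 ⇒ (c0=-81, c1=2, c2=-2)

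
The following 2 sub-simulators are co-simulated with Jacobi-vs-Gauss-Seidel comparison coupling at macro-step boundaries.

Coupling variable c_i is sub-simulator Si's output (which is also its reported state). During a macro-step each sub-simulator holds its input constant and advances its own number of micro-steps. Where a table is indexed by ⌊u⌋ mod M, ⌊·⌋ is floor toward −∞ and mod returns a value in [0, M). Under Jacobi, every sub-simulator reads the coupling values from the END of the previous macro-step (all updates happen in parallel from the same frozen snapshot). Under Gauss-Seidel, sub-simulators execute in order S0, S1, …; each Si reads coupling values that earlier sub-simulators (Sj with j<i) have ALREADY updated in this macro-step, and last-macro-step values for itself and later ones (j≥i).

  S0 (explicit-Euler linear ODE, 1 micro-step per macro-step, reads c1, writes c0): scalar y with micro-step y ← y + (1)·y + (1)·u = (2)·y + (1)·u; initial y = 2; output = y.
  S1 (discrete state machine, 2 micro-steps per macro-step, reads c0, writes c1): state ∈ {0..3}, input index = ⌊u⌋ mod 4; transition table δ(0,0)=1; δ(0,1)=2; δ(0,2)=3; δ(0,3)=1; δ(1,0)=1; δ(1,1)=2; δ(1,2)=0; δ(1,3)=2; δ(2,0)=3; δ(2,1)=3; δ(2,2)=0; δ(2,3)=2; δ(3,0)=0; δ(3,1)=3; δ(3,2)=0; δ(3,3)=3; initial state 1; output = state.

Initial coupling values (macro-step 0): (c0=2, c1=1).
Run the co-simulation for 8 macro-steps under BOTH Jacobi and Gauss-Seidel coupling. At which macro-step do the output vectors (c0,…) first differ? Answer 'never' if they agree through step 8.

[Jacobi] macro 1: S0 reads c1=1 → after 1×micro: 5; S1 reads c0=2 → after 2×micro: 3 ⇒ (c0=5, c1=3)
[Jacobi] macro 2: S0 reads c1=3 → after 1×micro: 13; S1 reads c0=5 → after 2×micro: 3 ⇒ (c0=13, c1=3)
[Jacobi] macro 3: S0 reads c1=3 → after 1×micro: 29; S1 reads c0=13 → after 2×micro: 3 ⇒ (c0=29, c1=3)
[Jacobi] macro 4: S0 reads c1=3 → after 1×micro: 61; S1 reads c0=29 → after 2×micro: 3 ⇒ (c0=61, c1=3)
[Jacobi] macro 5: S0 reads c1=3 → after 1×micro: 125; S1 reads c0=61 → after 2×micro: 3 ⇒ (c0=125, c1=3)
[Jacobi] macro 6: S0 reads c1=3 → after 1×micro: 253; S1 reads c0=125 → after 2×micro: 3 ⇒ (c0=253, c1=3)
[Jacobi] macro 7: S0 reads c1=3 → after 1×micro: 509; S1 reads c0=253 → after 2×micro: 3 ⇒ (c0=509, c1=3)
[Jacobi] macro 8: S0 reads c1=3 → after 1×micro: 1021; S1 reads c0=509 → after 2×micro: 3 ⇒ (c0=1021, c1=3)
[Gauss-Seidel] macro 1: S0 reads c1=1 → after 1×micro: 5; S1 reads c0=5 → after 2×micro: 3 ⇒ (c0=5, c1=3)
[Gauss-Seidel] macro 2: S0 reads c1=3 → after 1×micro: 13; S1 reads c0=13 → after 2×micro: 3 ⇒ (c0=13, c1=3)
[Gauss-Seidel] macro 3: S0 reads c1=3 → after 1×micro: 29; S1 reads c0=29 → after 2×micro: 3 ⇒ (c0=29, c1=3)
[Gauss-Seidel] macro 4: S0 reads c1=3 → after 1×micro: 61; S1 reads c0=61 → after 2×micro: 3 ⇒ (c0=61, c1=3)
[Gauss-Seidel] macro 5: S0 reads c1=3 → after 1×micro: 125; S1 reads c0=125 → after 2×micro: 3 ⇒ (c0=125, c1=3)
[Gauss-Seidel] macro 6: S0 reads c1=3 → after 1×micro: 253; S1 reads c0=253 → after 2×micro: 3 ⇒ (c0=253, c1=3)
[Gauss-Seidel] macro 7: S0 reads c1=3 → after 1×micro: 509; S1 reads c0=509 → after 2×micro: 3 ⇒ (c0=509, c1=3)
[Gauss-Seidel] macro 8: S0 reads c1=3 → after 1×micro: 1021; S1 reads c0=1021 → after 2×micro: 3 ⇒ (c0=1021, c1=3)

first divergence at macro-step: never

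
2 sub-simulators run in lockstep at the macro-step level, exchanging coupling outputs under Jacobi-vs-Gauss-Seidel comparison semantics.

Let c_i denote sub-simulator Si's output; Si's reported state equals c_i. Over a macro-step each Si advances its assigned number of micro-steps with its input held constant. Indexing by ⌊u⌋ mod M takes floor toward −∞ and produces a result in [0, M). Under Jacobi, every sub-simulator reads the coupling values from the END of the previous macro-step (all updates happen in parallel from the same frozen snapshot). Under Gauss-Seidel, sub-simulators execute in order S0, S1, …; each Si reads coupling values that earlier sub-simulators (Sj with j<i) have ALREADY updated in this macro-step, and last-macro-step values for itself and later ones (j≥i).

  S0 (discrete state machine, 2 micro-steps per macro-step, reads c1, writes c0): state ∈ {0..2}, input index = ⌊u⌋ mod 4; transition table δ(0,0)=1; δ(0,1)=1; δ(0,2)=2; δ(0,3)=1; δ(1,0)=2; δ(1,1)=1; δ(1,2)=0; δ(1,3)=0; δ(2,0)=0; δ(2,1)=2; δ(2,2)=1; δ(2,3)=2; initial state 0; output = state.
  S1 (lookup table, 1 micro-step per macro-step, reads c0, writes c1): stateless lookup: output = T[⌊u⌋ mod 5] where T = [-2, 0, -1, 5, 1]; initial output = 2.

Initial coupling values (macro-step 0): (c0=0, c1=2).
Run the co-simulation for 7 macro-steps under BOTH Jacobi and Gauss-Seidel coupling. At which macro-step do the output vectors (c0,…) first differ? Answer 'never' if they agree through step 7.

[Jacobi] macro 1: S0 reads c1=2 → after 2×micro: 1; S1 reads c0=0 → after 1×micro: -2 ⇒ (c0=1, c1=-2)
[Jacobi] macro 2: S0 reads c1=-2 → after 2×micro: 2; S1 reads c0=1 → after 1×micro: 0 ⇒ (c0=2, c1=0)
[Jacobi] macro 3: S0 reads c1=0 → after 2×micro: 1; S1 reads c0=2 → after 1×micro: -1 ⇒ (c0=1, c1=-1)
[Jacobi] macro 4: S0 reads c1=-1 → after 2×micro: 1; S1 reads c0=1 → after 1×micro: 0 ⇒ (c0=1, c1=0)
[Jacobi] macro 5: S0 reads c1=0 → after 2×micro: 0; S1 reads c0=1 → after 1×micro: 0 ⇒ (c0=0, c1=0)
[Jacobi] macro 6: S0 reads c1=0 → after 2×micro: 2; S1 reads c0=0 → after 1×micro: -2 ⇒ (c0=2, c1=-2)
[Jacobi] macro 7: S0 reads c1=-2 → after 2×micro: 0; S1 reads c0=2 → after 1×micro: -1 ⇒ (c0=0, c1=-1)
[Gauss-Seidel] macro 1: S0 reads c1=2 → after 2×micro: 1; S1 reads c0=1 → after 1×micro: 0 ⇒ (c0=1, c1=0)
[Gauss-Seidel] macro 2: S0 reads c1=0 → after 2×micro: 0; S1 reads c0=0 → after 1×micro: -2 ⇒ (c0=0, c1=-2)
[Gauss-Seidel] macro 3: S0 reads c1=-2 → after 2×micro: 1; S1 reads c0=1 → after 1×micro: 0 ⇒ (c0=1, c1=0)
[Gauss-Seidel] macro 4: S0 reads c1=0 → after 2×micro: 0; S1 reads c0=0 → after 1×micro: -2 ⇒ (c0=0, c1=-2)
[Gauss-Seidel] macro 5: S0 reads c1=-2 → after 2×micro: 1; S1 reads c0=1 → after 1×micro: 0 ⇒ (c0=1, c1=0)
[Gauss-Seidel] macro 6: S0 reads c1=0 → after 2×micro: 0; S1 reads c0=0 → after 1×micro: -2 ⇒ (c0=0, c1=-2)
[Gauss-Seidel] macro 7: S0 reads c1=-2 → after 2×micro: 1; S1 reads c0=1 → after 1×micro: 0 ⇒ (c0=1, c1=0)

first divergence at macro-step: 1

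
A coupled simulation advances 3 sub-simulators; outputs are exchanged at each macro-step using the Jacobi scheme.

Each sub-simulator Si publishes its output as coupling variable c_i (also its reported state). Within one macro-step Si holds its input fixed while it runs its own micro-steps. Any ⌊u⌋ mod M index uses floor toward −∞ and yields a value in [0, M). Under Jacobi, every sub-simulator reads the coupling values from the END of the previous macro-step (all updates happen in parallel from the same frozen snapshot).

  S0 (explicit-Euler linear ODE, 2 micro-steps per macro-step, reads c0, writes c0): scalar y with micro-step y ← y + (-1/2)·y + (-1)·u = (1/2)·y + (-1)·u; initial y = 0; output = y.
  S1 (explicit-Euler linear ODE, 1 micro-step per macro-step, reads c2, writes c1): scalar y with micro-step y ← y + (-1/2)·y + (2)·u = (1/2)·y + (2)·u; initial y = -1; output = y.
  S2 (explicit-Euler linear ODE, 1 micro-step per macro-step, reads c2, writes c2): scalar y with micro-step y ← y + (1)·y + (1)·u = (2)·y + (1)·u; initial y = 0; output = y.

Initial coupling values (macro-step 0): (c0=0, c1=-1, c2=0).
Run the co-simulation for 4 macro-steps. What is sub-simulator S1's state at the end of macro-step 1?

S1 state at macro-step 1 = -1/2

macro 1: S0 reads c0=0 → after 2×micro: 0; S1 reads c2=0 → after 1×micro: -1/2; S2 reads c2=0 → after 1×micro: 0 ⇒ (c0=0, c1=-1/2, c2=0)
macro 2: S0 reads c0=0 → after 2×micro: 0; S1 reads c2=0 → after 1×micro: -1/4; S2 reads c2=0 → after 1×micro: 0 ⇒ (c0=0, c1=-1/4, c2=0)
macro 3: S0 reads c0=0 → after 2×micro: 0; S1 reads c2=0 → after 1×micro: -1/8; S2 reads c2=0 → after 1×micro: 0 ⇒ (c0=0, c1=-1/8, c2=0)
macro 4: S0 reads c0=0 → after 2×micro: 0; S1 reads c2=0 → after 1×micro: -1/16; S2 reads c2=0 → after 1×micro: 0 ⇒ (c0=0, c1=-1/16, c2=0)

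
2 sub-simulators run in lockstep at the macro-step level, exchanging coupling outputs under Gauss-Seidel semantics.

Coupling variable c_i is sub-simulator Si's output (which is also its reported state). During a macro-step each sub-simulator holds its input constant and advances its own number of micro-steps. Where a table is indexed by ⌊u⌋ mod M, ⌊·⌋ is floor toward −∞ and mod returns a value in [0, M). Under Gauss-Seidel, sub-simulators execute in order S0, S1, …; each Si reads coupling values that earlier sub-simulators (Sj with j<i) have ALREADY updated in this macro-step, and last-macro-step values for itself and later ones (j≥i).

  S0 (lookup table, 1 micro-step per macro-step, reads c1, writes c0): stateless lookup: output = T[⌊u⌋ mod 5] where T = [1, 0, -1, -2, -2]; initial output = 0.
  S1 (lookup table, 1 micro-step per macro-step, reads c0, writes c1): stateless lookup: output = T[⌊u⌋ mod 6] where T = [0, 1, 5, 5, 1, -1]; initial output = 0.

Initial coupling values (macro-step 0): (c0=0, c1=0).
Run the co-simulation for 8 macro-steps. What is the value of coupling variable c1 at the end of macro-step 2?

macro 1: S0 reads c1=0 → after 1×micro: 1; S1 reads c0=1 → after 1×micro: 1 ⇒ (c0=1, c1=1)
macro 2: S0 reads c1=1 → after 1×micro: 0; S1 reads c0=0 → after 1×micro: 0 ⇒ (c0=0, c1=0)
macro 3: S0 reads c1=0 → after 1×micro: 1; S1 reads c0=1 → after 1×micro: 1 ⇒ (c0=1, c1=1)
macro 4: S0 reads c1=1 → after 1×micro: 0; S1 reads c0=0 → after 1×micro: 0 ⇒ (c0=0, c1=0)
macro 5: S0 reads c1=0 → after 1×micro: 1; S1 reads c0=1 → after 1×micro: 1 ⇒ (c0=1, c1=1)
macro 6: S0 reads c1=1 → after 1×micro: 0; S1 reads c0=0 → after 1×micro: 0 ⇒ (c0=0, c1=0)
macro 7: S0 reads c1=0 → after 1×micro: 1; S1 reads c0=1 → after 1×micro: 1 ⇒ (c0=1, c1=1)
macro 8: S0 reads c1=1 → after 1×micro: 0; S1 reads c0=0 → after 1×micro: 0 ⇒ (c0=0, c1=0)

c1 at macro-step 2 = 0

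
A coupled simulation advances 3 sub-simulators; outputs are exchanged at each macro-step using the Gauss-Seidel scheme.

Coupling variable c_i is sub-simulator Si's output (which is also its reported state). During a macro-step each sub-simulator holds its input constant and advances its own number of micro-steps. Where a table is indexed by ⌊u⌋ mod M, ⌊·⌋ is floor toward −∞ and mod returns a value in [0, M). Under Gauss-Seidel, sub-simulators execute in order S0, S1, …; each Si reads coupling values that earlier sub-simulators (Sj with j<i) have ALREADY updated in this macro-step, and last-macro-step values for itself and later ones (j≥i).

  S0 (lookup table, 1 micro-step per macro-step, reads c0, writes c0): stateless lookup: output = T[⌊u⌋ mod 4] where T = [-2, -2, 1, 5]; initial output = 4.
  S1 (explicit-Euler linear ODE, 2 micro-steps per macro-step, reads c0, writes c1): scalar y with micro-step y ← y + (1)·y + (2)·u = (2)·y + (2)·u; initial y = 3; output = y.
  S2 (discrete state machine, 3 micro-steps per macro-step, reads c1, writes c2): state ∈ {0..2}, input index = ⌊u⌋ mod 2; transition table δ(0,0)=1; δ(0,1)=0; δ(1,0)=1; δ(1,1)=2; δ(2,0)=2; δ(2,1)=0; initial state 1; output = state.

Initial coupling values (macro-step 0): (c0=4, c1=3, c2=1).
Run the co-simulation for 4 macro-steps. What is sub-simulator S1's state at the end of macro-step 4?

macro 1: S0 reads c0=4 → after 1×micro: -2; S1 reads c0=-2 → after 2×micro: 0; S2 reads c1=0 → after 3×micro: 1 ⇒ (c0=-2, c1=0, c2=1)
macro 2: S0 reads c0=-2 → after 1×micro: 1; S1 reads c0=1 → after 2×micro: 6; S2 reads c1=6 → after 3×micro: 1 ⇒ (c0=1, c1=6, c2=1)
macro 3: S0 reads c0=1 → after 1×micro: -2; S1 reads c0=-2 → after 2×micro: 12; S2 reads c1=12 → after 3×micro: 1 ⇒ (c0=-2, c1=12, c2=1)
macro 4: S0 reads c0=-2 → after 1×micro: 1; S1 reads c0=1 → after 2×micro: 54; S2 reads c1=54 → after 3×micro: 1 ⇒ (c0=1, c1=54, c2=1)

S1 state at macro-step 4 = 54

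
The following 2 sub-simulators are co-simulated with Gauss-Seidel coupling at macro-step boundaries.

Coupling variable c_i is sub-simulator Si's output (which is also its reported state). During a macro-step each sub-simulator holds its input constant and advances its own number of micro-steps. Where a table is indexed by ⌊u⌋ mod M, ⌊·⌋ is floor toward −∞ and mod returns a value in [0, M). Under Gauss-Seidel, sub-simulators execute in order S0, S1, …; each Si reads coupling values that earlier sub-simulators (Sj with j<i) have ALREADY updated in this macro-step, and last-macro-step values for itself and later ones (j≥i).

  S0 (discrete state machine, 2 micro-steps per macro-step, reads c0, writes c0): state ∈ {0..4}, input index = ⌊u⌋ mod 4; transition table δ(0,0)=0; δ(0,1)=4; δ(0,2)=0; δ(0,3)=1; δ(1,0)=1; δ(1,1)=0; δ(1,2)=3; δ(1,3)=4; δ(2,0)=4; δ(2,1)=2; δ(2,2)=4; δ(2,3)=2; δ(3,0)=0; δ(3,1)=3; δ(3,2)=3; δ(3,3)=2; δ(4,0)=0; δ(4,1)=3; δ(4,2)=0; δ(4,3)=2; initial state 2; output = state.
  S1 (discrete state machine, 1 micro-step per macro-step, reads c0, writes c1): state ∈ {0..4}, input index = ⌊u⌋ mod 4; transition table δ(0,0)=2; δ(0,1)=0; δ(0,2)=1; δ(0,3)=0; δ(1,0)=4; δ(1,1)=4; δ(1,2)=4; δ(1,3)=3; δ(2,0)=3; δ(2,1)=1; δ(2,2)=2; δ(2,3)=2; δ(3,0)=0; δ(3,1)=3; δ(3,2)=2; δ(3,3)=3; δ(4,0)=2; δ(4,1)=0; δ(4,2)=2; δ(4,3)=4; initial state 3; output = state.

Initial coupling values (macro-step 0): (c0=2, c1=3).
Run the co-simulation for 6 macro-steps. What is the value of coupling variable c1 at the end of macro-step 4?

macro 1: S0 reads c0=2 → after 2×micro: 0; S1 reads c0=0 → after 1×micro: 0 ⇒ (c0=0, c1=0)
macro 2: S0 reads c0=0 → after 2×micro: 0; S1 reads c0=0 → after 1×micro: 2 ⇒ (c0=0, c1=2)
macro 3: S0 reads c0=0 → after 2×micro: 0; S1 reads c0=0 → after 1×micro: 3 ⇒ (c0=0, c1=3)
macro 4: S0 reads c0=0 → after 2×micro: 0; S1 reads c0=0 → after 1×micro: 0 ⇒ (c0=0, c1=0)
macro 5: S0 reads c0=0 → after 2×micro: 0; S1 reads c0=0 → after 1×micro: 2 ⇒ (c0=0, c1=2)
macro 6: S0 reads c0=0 → after 2×micro: 0; S1 reads c0=0 → after 1×micro: 3 ⇒ (c0=0, c1=3)

c1 at macro-step 4 = 0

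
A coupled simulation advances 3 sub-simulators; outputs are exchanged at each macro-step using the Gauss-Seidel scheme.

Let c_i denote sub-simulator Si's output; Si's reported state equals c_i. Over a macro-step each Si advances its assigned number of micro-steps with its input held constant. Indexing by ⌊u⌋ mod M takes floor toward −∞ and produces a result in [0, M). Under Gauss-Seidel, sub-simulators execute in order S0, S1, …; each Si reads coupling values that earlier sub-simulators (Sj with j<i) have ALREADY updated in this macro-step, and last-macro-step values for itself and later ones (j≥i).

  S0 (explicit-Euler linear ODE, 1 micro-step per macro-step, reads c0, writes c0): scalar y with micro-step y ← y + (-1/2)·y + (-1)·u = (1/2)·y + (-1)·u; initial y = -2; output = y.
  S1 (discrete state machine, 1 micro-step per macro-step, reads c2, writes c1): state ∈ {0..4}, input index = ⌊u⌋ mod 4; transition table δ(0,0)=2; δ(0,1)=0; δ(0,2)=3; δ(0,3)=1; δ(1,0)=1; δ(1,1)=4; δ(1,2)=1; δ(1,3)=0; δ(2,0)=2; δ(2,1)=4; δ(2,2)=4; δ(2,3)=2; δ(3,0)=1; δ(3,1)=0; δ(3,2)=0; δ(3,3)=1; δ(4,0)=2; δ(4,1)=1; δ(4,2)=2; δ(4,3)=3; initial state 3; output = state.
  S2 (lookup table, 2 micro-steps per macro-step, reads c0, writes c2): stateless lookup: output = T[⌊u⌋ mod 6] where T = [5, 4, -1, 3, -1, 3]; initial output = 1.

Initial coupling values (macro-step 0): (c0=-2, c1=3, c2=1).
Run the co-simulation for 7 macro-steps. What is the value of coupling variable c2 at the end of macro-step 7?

c2 at macro-step 7 = 5

macro 1: S0 reads c0=-2 → after 1×micro: 1; S1 reads c2=1 → after 1×micro: 0; S2 reads c0=1 → after 2×micro: 4 ⇒ (c0=1, c1=0, c2=4)
macro 2: S0 reads c0=1 → after 1×micro: -1/2; S1 reads c2=4 → after 1×micro: 2; S2 reads c0=-1/2 → after 2×micro: 3 ⇒ (c0=-1/2, c1=2, c2=3)
macro 3: S0 reads c0=-1/2 → after 1×micro: 1/4; S1 reads c2=3 → after 1×micro: 2; S2 reads c0=1/4 → after 2×micro: 5 ⇒ (c0=1/4, c1=2, c2=5)
macro 4: S0 reads c0=1/4 → after 1×micro: -1/8; S1 reads c2=5 → after 1×micro: 4; S2 reads c0=-1/8 → after 2×micro: 3 ⇒ (c0=-1/8, c1=4, c2=3)
macro 5: S0 reads c0=-1/8 → after 1×micro: 1/16; S1 reads c2=3 → after 1×micro: 3; S2 reads c0=1/16 → after 2×micro: 5 ⇒ (c0=1/16, c1=3, c2=5)
macro 6: S0 reads c0=1/16 → after 1×micro: -1/32; S1 reads c2=5 → after 1×micro: 0; S2 reads c0=-1/32 → after 2×micro: 3 ⇒ (c0=-1/32, c1=0, c2=3)
macro 7: S0 reads c0=-1/32 → after 1×micro: 1/64; S1 reads c2=3 → after 1×micro: 1; S2 reads c0=1/64 → after 2×micro: 5 ⇒ (c0=1/64, c1=1, c2=5)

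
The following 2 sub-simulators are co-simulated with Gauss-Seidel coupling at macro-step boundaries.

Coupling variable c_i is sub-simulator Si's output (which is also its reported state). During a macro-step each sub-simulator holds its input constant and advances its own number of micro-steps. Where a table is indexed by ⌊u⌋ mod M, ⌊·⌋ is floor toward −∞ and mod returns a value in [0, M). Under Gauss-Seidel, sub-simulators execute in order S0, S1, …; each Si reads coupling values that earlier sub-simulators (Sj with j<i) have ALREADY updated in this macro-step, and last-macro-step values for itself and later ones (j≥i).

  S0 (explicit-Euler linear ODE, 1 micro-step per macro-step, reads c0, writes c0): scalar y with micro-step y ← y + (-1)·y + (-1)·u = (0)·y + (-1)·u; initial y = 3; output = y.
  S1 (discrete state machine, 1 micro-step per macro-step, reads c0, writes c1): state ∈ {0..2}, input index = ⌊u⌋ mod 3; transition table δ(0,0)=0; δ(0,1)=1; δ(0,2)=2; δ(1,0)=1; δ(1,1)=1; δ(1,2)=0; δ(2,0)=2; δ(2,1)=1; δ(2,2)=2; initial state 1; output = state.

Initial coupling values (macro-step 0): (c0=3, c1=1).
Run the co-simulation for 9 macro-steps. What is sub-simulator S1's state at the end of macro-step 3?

macro 1: S0 reads c0=3 → after 1×micro: -3; S1 reads c0=-3 → after 1×micro: 1 ⇒ (c0=-3, c1=1)
macro 2: S0 reads c0=-3 → after 1×micro: 3; S1 reads c0=3 → after 1×micro: 1 ⇒ (c0=3, c1=1)
macro 3: S0 reads c0=3 → after 1×micro: -3; S1 reads c0=-3 → after 1×micro: 1 ⇒ (c0=-3, c1=1)
macro 4: S0 reads c0=-3 → after 1×micro: 3; S1 reads c0=3 → after 1×micro: 1 ⇒ (c0=3, c1=1)
macro 5: S0 reads c0=3 → after 1×micro: -3; S1 reads c0=-3 → after 1×micro: 1 ⇒ (c0=-3, c1=1)
macro 6: S0 reads c0=-3 → after 1×micro: 3; S1 reads c0=3 → after 1×micro: 1 ⇒ (c0=3, c1=1)
macro 7: S0 reads c0=3 → after 1×micro: -3; S1 reads c0=-3 → after 1×micro: 1 ⇒ (c0=-3, c1=1)
macro 8: S0 reads c0=-3 → after 1×micro: 3; S1 reads c0=3 → after 1×micro: 1 ⇒ (c0=3, c1=1)
macro 9: S0 reads c0=3 → after 1×micro: -3; S1 reads c0=-3 → after 1×micro: 1 ⇒ (c0=-3, c1=1)

S1 state at macro-step 3 = 1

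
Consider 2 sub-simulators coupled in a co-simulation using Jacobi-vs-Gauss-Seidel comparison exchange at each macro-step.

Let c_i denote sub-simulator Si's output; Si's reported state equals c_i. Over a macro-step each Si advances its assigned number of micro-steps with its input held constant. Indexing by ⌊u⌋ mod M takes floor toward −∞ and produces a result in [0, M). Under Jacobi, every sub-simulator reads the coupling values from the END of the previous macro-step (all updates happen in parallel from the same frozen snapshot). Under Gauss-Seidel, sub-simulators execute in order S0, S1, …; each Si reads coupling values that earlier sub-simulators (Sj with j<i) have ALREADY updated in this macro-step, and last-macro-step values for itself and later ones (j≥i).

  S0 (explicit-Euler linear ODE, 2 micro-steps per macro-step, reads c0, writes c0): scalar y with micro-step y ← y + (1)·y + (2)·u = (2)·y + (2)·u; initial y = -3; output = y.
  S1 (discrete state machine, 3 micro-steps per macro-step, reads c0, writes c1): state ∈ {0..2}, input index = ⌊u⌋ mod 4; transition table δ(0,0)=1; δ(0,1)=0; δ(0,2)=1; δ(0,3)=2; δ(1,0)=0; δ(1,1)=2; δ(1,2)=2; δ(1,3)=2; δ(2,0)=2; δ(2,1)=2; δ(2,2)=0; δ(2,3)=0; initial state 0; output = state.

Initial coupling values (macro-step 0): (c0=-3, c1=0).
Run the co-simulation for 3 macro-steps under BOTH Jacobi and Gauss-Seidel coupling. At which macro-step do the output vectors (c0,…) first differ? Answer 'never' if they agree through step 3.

[Jacobi] macro 1: S0 reads c0=-3 → after 2×micro: -30; S1 reads c0=-3 → after 3×micro: 0 ⇒ (c0=-30, c1=0)
[Jacobi] macro 2: S0 reads c0=-30 → after 2×micro: -300; S1 reads c0=-30 → after 3×micro: 0 ⇒ (c0=-300, c1=0)
[Jacobi] macro 3: S0 reads c0=-300 → after 2×micro: -3000; S1 reads c0=-300 → after 3×micro: 1 ⇒ (c0=-3000, c1=1)
[Gauss-Seidel] macro 1: S0 reads c0=-3 → after 2×micro: -30; S1 reads c0=-30 → after 3×micro: 0 ⇒ (c0=-30, c1=0)
[Gauss-Seidel] macro 2: S0 reads c0=-30 → after 2×micro: -300; S1 reads c0=-300 → after 3×micro: 1 ⇒ (c0=-300, c1=1)
[Gauss-Seidel] macro 3: S0 reads c0=-300 → after 2×micro: -3000; S1 reads c0=-3000 → after 3×micro: 0 ⇒ (c0=-3000, c1=0)

first divergence at macro-step: 2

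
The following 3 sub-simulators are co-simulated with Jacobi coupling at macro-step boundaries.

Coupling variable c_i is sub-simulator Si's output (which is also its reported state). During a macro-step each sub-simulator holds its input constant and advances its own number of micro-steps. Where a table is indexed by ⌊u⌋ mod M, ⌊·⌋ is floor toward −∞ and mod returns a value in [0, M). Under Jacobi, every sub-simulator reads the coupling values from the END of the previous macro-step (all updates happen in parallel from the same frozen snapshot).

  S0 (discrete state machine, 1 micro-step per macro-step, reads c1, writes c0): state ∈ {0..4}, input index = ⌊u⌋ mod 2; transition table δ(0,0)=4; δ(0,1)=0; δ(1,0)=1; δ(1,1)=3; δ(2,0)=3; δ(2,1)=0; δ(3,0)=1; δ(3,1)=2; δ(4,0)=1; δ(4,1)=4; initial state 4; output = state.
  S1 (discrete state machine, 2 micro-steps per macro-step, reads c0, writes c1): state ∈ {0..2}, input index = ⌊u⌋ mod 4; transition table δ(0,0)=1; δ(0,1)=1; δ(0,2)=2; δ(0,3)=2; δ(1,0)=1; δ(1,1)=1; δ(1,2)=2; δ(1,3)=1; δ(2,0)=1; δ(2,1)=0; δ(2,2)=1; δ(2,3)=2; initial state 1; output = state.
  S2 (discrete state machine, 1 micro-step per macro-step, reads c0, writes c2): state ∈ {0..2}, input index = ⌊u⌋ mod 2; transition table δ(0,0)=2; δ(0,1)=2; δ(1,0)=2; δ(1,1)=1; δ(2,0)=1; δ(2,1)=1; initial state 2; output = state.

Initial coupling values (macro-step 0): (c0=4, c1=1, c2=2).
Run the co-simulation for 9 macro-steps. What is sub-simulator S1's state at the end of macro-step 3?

S1 state at macro-step 3 = 1

macro 1: S0 reads c1=1 → after 1×micro: 4; S1 reads c0=4 → after 2×micro: 1; S2 reads c0=4 → after 1×micro: 1 ⇒ (c0=4, c1=1, c2=1)
macro 2: S0 reads c1=1 → after 1×micro: 4; S1 reads c0=4 → after 2×micro: 1; S2 reads c0=4 → after 1×micro: 2 ⇒ (c0=4, c1=1, c2=2)
macro 3: S0 reads c1=1 → after 1×micro: 4; S1 reads c0=4 → after 2×micro: 1; S2 reads c0=4 → after 1×micro: 1 ⇒ (c0=4, c1=1, c2=1)
macro 4: S0 reads c1=1 → after 1×micro: 4; S1 reads c0=4 → after 2×micro: 1; S2 reads c0=4 → after 1×micro: 2 ⇒ (c0=4, c1=1, c2=2)
macro 5: S0 reads c1=1 → after 1×micro: 4; S1 reads c0=4 → after 2×micro: 1; S2 reads c0=4 → after 1×micro: 1 ⇒ (c0=4, c1=1, c2=1)
macro 6: S0 reads c1=1 → after 1×micro: 4; S1 reads c0=4 → after 2×micro: 1; S2 reads c0=4 → after 1×micro: 2 ⇒ (c0=4, c1=1, c2=2)
macro 7: S0 reads c1=1 → after 1×micro: 4; S1 reads c0=4 → after 2×micro: 1; S2 reads c0=4 → after 1×micro: 1 ⇒ (c0=4, c1=1, c2=1)
macro 8: S0 reads c1=1 → after 1×micro: 4; S1 reads c0=4 → after 2×micro: 1; S2 reads c0=4 → after 1×micro: 2 ⇒ (c0=4, c1=1, c2=2)
macro 9: S0 reads c1=1 → after 1×micro: 4; S1 reads c0=4 → after 2×micro: 1; S2 reads c0=4 → after 1×micro: 1 ⇒ (c0=4, c1=1, c2=1)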